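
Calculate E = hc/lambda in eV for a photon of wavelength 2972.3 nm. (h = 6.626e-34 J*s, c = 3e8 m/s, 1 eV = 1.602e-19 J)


E = hc/lambda = 6.626e-34 * 3e8 / 2.972e-06 = 6.688e-20 J = 0.4175 eV

0.4175 eV


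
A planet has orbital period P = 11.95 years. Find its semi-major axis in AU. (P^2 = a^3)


a = P^(2/3) = 11.95^(2/3) = 5.2269

5.2269 AU


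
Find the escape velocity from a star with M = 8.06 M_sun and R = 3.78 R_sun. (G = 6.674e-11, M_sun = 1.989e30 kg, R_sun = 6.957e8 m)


M = 8.06 * 1.989e30 kg = 1.603134e+31 kg; R = 3.78 * 6.957e8 m = 2.629746e+09 m. v_esc = sqrt(2GM/R) = sqrt(2 * 6.674e-11 * 1.603134e+31 / 2.629746e+09) = 902061.4218

902061.4218 m/s


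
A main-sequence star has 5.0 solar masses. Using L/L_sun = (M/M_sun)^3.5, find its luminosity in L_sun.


L/L_sun = (M/M_sun)^3.5 = 5.0^3.5 = 279.5085

279.5085 L_sun


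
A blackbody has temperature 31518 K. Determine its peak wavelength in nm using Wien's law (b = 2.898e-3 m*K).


lam_max = b / T = 2.898e-3 / 31518 = 9.195e-08 m = 91.9475 nm

91.9475 nm


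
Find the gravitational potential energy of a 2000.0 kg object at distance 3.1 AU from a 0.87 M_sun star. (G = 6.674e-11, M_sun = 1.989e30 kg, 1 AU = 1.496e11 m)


M = 0.87 * 1.989e30 kg = 1.73043e+30 kg; r = 3.1 AU * 1.496e11 m/AU = 4.6376e+11 m. U = -GM*m/r = -(6.674e-11 * 1.73043e+30 * 2000.0) / 4.6376e+11 = -4.981e+11

-4.981e+11 J


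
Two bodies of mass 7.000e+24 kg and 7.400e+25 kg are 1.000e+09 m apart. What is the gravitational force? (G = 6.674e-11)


F = G*m1*m2/r^2 = 6.674e-11 * 7.000e+24 * 7.400e+25 / (1.000e+09)^2 = 6.674e-11 * 5.180e+50 / 1.000e+18 = 3.457e+22

3.457e+22 N


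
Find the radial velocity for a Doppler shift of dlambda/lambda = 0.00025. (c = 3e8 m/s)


v = (dlambda/lambda) * c = 0.00025 * 3e8 = 75000.0

75000.0 m/s


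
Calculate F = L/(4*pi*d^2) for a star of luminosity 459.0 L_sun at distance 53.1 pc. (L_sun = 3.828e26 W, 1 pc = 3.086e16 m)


F = L / (4*pi*d^2) = 1.757e+29 / (4*pi*(1.639e+18)^2) = 5.207e-09

5.207e-09 W/m^2


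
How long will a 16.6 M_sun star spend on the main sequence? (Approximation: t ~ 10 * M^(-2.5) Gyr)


t = 10 * M^(-2.5) = 10 * 16.6^(-2.5) = 0.0089

0.0089 Gyr


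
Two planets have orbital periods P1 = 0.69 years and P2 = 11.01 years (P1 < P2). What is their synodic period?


1/P_syn = |1/P1 - 1/P2| = |1/0.69 - 1/11.01| => P_syn = 0.7361

0.7361 years


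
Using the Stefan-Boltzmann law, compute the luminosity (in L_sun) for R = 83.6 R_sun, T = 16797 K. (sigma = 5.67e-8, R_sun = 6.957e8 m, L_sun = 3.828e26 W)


R = 83.6 * 6.957e8 m = 5.816052e+10 m. L = 4*pi*R^2*sigma*T^4 = 4*pi*(5.816052e+10)^2 * 5.67e-8 * 16797^4 = 1.918564363e+32 W. L/L_sun = 1.918564363e+32 / 3.828e26 = 501192.3624

501192.3624 L_sun


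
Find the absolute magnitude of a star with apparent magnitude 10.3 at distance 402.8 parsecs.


M = m - 5*log10(d) + 5 = 10.3 - 5*log10(402.8) + 5 = 2.2746

2.2746


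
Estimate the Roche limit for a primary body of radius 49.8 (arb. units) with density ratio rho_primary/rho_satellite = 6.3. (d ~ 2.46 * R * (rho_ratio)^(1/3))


d_Roche = 2.46 * 49.8 * 6.3^(1/3) = 226.2618

226.2618


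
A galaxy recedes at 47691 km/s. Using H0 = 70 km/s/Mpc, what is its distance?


d = v / H0 = 47691 / 70 = 681.3

681.3 Mpc


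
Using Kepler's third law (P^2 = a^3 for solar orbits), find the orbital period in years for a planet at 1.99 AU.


P = a^(3/2) = 1.99^1.5 = 2.8072

2.8072 years


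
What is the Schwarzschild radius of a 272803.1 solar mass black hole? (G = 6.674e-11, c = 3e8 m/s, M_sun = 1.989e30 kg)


M = 272803.1 * 1.989e30 kg = 5.426053659e+35 kg. rs = 2GM/c^2 = 2 * 6.674e-11 * 5.426053659e+35 / (3e8)^2 = 8.047e+08

8.047e+08 m


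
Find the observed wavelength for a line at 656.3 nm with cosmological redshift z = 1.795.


lam_obs = lam_emit * (1 + z) = 656.3 * (1 + 1.795) = 1834.3585

1834.3585 nm


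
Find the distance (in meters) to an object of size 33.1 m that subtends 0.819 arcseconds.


D = size / theta_rad, theta_rad = 0.819 * pi/(180*3600) = 3.971e-06, D = 8.336e+06

8.336e+06 m


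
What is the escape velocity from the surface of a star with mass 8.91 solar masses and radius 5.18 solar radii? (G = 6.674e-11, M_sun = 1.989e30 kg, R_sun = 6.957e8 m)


M = 8.91 * 1.989e30 kg = 1.772199e+31 kg; R = 5.18 * 6.957e8 m = 3.603726e+09 m. v_esc = sqrt(2GM/R) = sqrt(2 * 6.674e-11 * 1.772199e+31 / 3.603726e+09) = 810192.9523

810192.9523 m/s


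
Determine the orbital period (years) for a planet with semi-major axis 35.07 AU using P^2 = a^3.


P = a^(3/2) = 35.07^1.5 = 207.6843

207.6843 years


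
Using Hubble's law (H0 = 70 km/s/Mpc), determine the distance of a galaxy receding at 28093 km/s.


d = v / H0 = 28093 / 70 = 401.3286

401.3286 Mpc


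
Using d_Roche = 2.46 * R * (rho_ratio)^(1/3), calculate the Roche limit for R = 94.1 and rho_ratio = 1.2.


d_Roche = 2.46 * 94.1 * 1.2^(1/3) = 245.9906

245.9906


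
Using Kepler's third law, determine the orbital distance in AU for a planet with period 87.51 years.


a = P^(2/3) = 87.51^(2/3) = 19.7108

19.7108 AU


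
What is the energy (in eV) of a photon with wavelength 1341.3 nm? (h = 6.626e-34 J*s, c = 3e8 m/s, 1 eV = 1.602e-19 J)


E = hc/lambda = 6.626e-34 * 3e8 / 1.341e-06 = 1.482e-19 J = 0.9251 eV

0.9251 eV


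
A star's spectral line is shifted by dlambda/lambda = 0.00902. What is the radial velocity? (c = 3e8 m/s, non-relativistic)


v = (dlambda/lambda) * c = 0.00902 * 3e8 = 2.706e+06

2.706e+06 m/s


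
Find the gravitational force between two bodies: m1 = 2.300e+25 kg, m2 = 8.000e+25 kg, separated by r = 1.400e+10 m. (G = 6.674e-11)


F = G*m1*m2/r^2 = 6.674e-11 * 2.300e+25 * 8.000e+25 / (1.400e+10)^2 = 6.674e-11 * 1.840e+51 / 1.960e+20 = 6.265e+20

6.265e+20 N


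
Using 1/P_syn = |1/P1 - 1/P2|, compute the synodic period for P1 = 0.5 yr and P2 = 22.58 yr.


1/P_syn = |1/P1 - 1/P2| = |1/0.5 - 1/22.58| => P_syn = 0.5113

0.5113 years


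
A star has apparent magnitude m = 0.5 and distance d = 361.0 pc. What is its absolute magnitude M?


M = m - 5*log10(d) + 5 = 0.5 - 5*log10(361.0) + 5 = -7.2875

-7.2875


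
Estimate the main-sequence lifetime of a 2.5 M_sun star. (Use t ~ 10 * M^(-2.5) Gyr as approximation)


t = 10 * M^(-2.5) = 10 * 2.5^(-2.5) = 1.0119

1.0119 Gyr


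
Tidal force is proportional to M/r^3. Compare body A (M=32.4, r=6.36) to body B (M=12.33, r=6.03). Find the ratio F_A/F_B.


Ratio = (M1/r1^3) / (M2/r2^3) = (32.4/6.36^3) / (12.33/6.03^3) = 2.2396

2.2396


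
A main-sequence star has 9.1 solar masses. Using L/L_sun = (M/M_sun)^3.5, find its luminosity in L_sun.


L/L_sun = (M/M_sun)^3.5 = 9.1^3.5 = 2273.2378

2273.2378 L_sun


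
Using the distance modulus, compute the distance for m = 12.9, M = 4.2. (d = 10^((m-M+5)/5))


d = 10^((m - M + 5)/5) = 10^((12.9 - 4.2 + 5)/5) = 549.5409

549.5409 pc


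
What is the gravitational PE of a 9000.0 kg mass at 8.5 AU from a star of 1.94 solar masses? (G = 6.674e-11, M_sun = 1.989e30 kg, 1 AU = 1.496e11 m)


M = 1.94 * 1.989e30 kg = 3.85866e+30 kg; r = 8.5 AU * 1.496e11 m/AU = 1.2716e+12 m. U = -GM*m/r = -(6.674e-11 * 3.85866e+30 * 9000.0) / 1.2716e+12 = -1.823e+12

-1.823e+12 J


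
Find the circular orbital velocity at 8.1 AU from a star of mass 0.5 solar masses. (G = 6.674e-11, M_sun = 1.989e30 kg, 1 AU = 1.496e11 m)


v = sqrt(GM/r) = sqrt(6.674e-11 * 9.945e+29 / 1.212e+12) = 7400.9452

7400.9452 m/s


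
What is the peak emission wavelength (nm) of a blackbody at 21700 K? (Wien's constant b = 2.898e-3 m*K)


lam_max = b / T = 2.898e-3 / 21700 = 1.335e-07 m = 133.5484 nm

133.5484 nm


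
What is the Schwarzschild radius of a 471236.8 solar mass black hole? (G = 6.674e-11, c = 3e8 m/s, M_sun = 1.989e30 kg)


M = 471236.8 * 1.989e30 kg = 9.372899952e+35 kg. rs = 2GM/c^2 = 2 * 6.674e-11 * 9.372899952e+35 / (3e8)^2 = 1.390e+09

1.390e+09 m


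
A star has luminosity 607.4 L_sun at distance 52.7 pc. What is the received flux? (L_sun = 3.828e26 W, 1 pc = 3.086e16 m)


F = L / (4*pi*d^2) = 2.325e+29 / (4*pi*(1.626e+18)^2) = 6.996e-09

6.996e-09 W/m^2


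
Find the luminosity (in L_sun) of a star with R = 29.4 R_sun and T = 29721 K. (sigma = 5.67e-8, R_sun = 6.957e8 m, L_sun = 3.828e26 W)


R = 29.4 * 6.957e8 m = 2.045358e+10 m. L = 4*pi*R^2*sigma*T^4 = 4*pi*(2.045358e+10)^2 * 5.67e-8 * 29721^4 = 2.325869059e+32 W. L/L_sun = 2.325869059e+32 / 3.828e26 = 607593.7981

607593.7981 L_sun


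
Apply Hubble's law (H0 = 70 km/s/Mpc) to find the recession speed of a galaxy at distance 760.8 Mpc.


v = H0 * d = 70 * 760.8 = 53256.0

53256.0 km/s


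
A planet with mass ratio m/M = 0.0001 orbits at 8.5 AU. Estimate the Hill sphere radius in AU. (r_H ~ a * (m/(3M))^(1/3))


r_H = a * (m/3M)^(1/3) = 8.5 * (0.0001/3)^(1/3) = 0.2736

0.2736 AU


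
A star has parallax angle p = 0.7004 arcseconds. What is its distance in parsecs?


d = 1/p = 1/0.7004 = 1.4278

1.4278 pc


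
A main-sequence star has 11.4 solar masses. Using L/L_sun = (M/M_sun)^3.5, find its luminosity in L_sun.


L/L_sun = (M/M_sun)^3.5 = 11.4^3.5 = 5002.2683

5002.2683 L_sun


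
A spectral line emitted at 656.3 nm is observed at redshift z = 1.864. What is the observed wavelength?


lam_obs = lam_emit * (1 + z) = 656.3 * (1 + 1.864) = 1879.6432

1879.6432 nm


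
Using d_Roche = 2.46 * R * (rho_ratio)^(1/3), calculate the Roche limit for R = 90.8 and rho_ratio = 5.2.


d_Roche = 2.46 * 90.8 * 5.2^(1/3) = 386.9802

386.9802


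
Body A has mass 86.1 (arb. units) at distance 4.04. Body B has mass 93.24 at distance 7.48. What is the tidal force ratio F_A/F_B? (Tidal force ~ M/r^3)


Ratio = (M1/r1^3) / (M2/r2^3) = (86.1/4.04^3) / (93.24/7.48^3) = 5.8609

5.8609


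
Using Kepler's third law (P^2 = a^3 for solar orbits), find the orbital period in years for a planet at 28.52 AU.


P = a^(3/2) = 28.52^1.5 = 152.3085

152.3085 years


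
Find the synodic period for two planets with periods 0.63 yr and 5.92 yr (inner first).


1/P_syn = |1/P1 - 1/P2| = |1/0.63 - 1/5.92| => P_syn = 0.705

0.705 years


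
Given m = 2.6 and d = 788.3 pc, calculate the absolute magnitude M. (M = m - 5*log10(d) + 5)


M = m - 5*log10(d) + 5 = 2.6 - 5*log10(788.3) + 5 = -6.8835

-6.8835


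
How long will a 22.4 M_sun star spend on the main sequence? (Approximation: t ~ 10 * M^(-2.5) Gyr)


t = 10 * M^(-2.5) = 10 * 22.4^(-2.5) = 0.0042

0.0042 Gyr


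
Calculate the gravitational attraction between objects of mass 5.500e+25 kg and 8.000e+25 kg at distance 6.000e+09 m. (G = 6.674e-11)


F = G*m1*m2/r^2 = 6.674e-11 * 5.500e+25 * 8.000e+25 / (6.000e+09)^2 = 6.674e-11 * 4.400e+51 / 3.600e+19 = 8.157e+21

8.157e+21 N


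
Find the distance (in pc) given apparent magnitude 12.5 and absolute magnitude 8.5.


d = 10^((m - M + 5)/5) = 10^((12.5 - 8.5 + 5)/5) = 63.0957

63.0957 pc


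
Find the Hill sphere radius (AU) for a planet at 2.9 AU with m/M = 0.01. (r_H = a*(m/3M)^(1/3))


r_H = a * (m/3M)^(1/3) = 2.9 * (0.01/3)^(1/3) = 0.4332

0.4332 AU


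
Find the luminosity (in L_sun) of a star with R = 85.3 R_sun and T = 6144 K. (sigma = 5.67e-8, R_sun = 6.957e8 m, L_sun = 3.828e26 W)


R = 85.3 * 6.957e8 m = 5.934321e+10 m. L = 4*pi*R^2*sigma*T^4 = 4*pi*(5.934321e+10)^2 * 5.67e-8 * 6144^4 = 3.575525009e+30 W. L/L_sun = 3.575525009e+30 / 3.828e26 = 9340.452

9340.452 L_sun


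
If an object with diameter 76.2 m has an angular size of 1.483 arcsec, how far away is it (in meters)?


D = size / theta_rad, theta_rad = 1.483 * pi/(180*3600) = 7.190e-06, D = 1.060e+07

1.060e+07 m


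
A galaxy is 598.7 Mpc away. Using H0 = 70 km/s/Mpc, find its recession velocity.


v = H0 * d = 70 * 598.7 = 41909.0

41909.0 km/s


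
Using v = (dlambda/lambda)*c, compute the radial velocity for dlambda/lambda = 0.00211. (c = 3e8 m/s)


v = (dlambda/lambda) * c = 0.00211 * 3e8 = 633000.0

633000.0 m/s


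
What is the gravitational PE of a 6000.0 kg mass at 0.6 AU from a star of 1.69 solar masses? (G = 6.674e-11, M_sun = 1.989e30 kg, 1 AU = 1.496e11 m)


M = 1.69 * 1.989e30 kg = 3.36141e+30 kg; r = 0.6 AU * 1.496e11 m/AU = 8.976e+10 m. U = -GM*m/r = -(6.674e-11 * 3.36141e+30 * 6000.0) / 8.976e+10 = -1.500e+13

-1.500e+13 J


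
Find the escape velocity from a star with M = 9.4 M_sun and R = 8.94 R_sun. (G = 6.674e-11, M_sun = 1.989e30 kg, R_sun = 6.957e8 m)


M = 9.4 * 1.989e30 kg = 1.86966e+31 kg; R = 8.94 * 6.957e8 m = 6.219558e+09 m. v_esc = sqrt(2GM/R) = sqrt(2 * 6.674e-11 * 1.86966e+31 / 6.219558e+09) = 633446.0849

633446.0849 m/s


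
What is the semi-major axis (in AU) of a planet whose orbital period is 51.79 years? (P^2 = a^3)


a = P^(2/3) = 51.79^(2/3) = 13.8941

13.8941 AU


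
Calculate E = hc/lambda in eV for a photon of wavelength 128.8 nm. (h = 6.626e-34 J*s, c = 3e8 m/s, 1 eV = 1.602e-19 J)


E = hc/lambda = 6.626e-34 * 3e8 / 1.288e-07 = 1.543e-18 J = 9.6337 eV

9.6337 eV


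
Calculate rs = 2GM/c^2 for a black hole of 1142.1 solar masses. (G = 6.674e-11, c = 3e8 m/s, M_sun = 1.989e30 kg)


M = 1142.1 * 1.989e30 kg = 2.2716369e+33 kg. rs = 2GM/c^2 = 2 * 6.674e-11 * 2.2716369e+33 / (3e8)^2 = 3.369e+06

3.369e+06 m


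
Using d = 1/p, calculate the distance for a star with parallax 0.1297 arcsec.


d = 1/p = 1/0.1297 = 7.7101

7.7101 pc


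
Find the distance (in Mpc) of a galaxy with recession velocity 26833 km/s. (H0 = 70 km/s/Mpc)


d = v / H0 = 26833 / 70 = 383.3286

383.3286 Mpc


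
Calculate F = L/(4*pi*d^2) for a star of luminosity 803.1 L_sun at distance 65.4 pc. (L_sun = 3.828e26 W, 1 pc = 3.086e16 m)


F = L / (4*pi*d^2) = 3.074e+29 / (4*pi*(2.018e+18)^2) = 6.006e-09

6.006e-09 W/m^2


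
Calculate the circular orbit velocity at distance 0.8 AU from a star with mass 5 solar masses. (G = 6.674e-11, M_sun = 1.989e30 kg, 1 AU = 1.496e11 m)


v = sqrt(GM/r) = sqrt(6.674e-11 * 9.945e+30 / 1.197e+11) = 74470.5746

74470.5746 m/s


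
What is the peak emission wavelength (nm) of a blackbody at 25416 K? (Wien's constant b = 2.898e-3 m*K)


lam_max = b / T = 2.898e-3 / 25416 = 1.140e-07 m = 114.0227 nm

114.0227 nm


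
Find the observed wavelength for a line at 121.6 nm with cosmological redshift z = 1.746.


lam_obs = lam_emit * (1 + z) = 121.6 * (1 + 1.746) = 333.9136

333.9136 nm


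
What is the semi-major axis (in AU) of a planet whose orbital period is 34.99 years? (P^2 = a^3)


a = P^(2/3) = 34.99^(2/3) = 10.6978

10.6978 AU


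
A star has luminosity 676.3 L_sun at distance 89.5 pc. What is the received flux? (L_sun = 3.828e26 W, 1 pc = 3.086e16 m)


F = L / (4*pi*d^2) = 2.589e+29 / (4*pi*(2.762e+18)^2) = 2.701e-09

2.701e-09 W/m^2


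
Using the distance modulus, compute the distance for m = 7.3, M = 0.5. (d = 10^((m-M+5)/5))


d = 10^((m - M + 5)/5) = 10^((7.3 - 0.5 + 5)/5) = 229.0868

229.0868 pc


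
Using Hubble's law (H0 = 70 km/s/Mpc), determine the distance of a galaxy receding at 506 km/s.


d = v / H0 = 506 / 70 = 7.2286

7.2286 Mpc


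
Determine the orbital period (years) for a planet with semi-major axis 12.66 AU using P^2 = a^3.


P = a^(3/2) = 12.66^1.5 = 45.0454

45.0454 years


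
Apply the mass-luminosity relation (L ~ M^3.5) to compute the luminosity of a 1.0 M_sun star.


L/L_sun = (M/M_sun)^3.5 = 1.0^3.5 = 1.0

1.0 L_sun


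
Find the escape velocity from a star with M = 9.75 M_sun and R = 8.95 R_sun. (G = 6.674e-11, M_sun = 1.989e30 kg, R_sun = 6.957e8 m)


M = 9.75 * 1.989e30 kg = 1.939275e+31 kg; R = 8.95 * 6.957e8 m = 6.226515e+09 m. v_esc = sqrt(2GM/R) = sqrt(2 * 6.674e-11 * 1.939275e+31 / 6.226515e+09) = 644770.6781

644770.6781 m/s


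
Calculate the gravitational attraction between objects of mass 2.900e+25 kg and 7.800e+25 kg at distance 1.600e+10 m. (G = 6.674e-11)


F = G*m1*m2/r^2 = 6.674e-11 * 2.900e+25 * 7.800e+25 / (1.600e+10)^2 = 6.674e-11 * 2.262e+51 / 2.560e+20 = 5.897e+20

5.897e+20 N


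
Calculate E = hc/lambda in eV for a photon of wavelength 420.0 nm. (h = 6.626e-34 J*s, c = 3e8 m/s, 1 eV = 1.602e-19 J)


E = hc/lambda = 6.626e-34 * 3e8 / 4.200e-07 = 4.733e-19 J = 2.9543 eV

2.9543 eV


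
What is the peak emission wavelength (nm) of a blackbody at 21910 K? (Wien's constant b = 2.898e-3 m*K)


lam_max = b / T = 2.898e-3 / 21910 = 1.323e-07 m = 132.2684 nm

132.2684 nm


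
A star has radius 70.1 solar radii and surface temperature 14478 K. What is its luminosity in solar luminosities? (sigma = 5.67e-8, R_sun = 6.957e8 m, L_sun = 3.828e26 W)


R = 70.1 * 6.957e8 m = 4.876857e+10 m. L = 4*pi*R^2*sigma*T^4 = 4*pi*(4.876857e+10)^2 * 5.67e-8 * 14478^4 = 7.445729505e+31 W. L/L_sun = 7.445729505e+31 / 3.828e26 = 194507.0404

194507.0404 L_sun


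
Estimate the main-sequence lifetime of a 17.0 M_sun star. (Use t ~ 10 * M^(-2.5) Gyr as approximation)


t = 10 * M^(-2.5) = 10 * 17.0^(-2.5) = 0.0084

0.0084 Gyr


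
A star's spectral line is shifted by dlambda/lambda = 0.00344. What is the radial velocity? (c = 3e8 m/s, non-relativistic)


v = (dlambda/lambda) * c = 0.00344 * 3e8 = 1.032e+06

1.032e+06 m/s


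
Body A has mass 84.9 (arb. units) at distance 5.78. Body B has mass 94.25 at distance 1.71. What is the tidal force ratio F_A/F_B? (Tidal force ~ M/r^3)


Ratio = (M1/r1^3) / (M2/r2^3) = (84.9/5.78^3) / (94.25/1.71^3) = 0.0233

0.0233


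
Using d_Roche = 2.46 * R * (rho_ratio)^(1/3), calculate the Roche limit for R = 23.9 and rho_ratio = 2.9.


d_Roche = 2.46 * 23.9 * 2.9^(1/3) = 83.8428

83.8428


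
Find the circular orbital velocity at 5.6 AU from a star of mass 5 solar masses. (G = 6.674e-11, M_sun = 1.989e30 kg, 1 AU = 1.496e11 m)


v = sqrt(GM/r) = sqrt(6.674e-11 * 9.945e+30 / 8.378e+11) = 28147.2315

28147.2315 m/s


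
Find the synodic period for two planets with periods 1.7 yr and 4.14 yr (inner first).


1/P_syn = |1/P1 - 1/P2| = |1/1.7 - 1/4.14| => P_syn = 2.8844

2.8844 years


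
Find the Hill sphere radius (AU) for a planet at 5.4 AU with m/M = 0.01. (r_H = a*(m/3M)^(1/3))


r_H = a * (m/3M)^(1/3) = 5.4 * (0.01/3)^(1/3) = 0.8067

0.8067 AU


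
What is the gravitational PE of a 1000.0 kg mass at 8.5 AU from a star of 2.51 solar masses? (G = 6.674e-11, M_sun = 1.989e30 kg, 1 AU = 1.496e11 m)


M = 2.51 * 1.989e30 kg = 4.99239e+30 kg; r = 8.5 AU * 1.496e11 m/AU = 1.2716e+12 m. U = -GM*m/r = -(6.674e-11 * 4.99239e+30 * 1000.0) / 1.2716e+12 = -2.620e+11

-2.620e+11 J


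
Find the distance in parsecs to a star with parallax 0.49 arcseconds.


d = 1/p = 1/0.49 = 2.0408

2.0408 pc


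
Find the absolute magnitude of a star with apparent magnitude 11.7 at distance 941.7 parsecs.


M = m - 5*log10(d) + 5 = 11.7 - 5*log10(941.7) + 5 = 1.8304

1.8304


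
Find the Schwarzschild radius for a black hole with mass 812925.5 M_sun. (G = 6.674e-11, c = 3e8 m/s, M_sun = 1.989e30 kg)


M = 812925.5 * 1.989e30 kg = 1.616908819e+36 kg. rs = 2GM/c^2 = 2 * 6.674e-11 * 1.616908819e+36 / (3e8)^2 = 2.398e+09

2.398e+09 m


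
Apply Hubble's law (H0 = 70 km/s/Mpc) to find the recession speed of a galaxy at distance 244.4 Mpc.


v = H0 * d = 70 * 244.4 = 17108.0

17108.0 km/s


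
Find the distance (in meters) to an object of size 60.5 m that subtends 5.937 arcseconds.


D = size / theta_rad, theta_rad = 5.937 * pi/(180*3600) = 2.878e-05, D = 2.102e+06

2.102e+06 m


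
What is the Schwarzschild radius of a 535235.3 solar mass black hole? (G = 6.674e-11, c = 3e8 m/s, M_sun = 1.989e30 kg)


M = 535235.3 * 1.989e30 kg = 1.064583012e+36 kg. rs = 2GM/c^2 = 2 * 6.674e-11 * 1.064583012e+36 / (3e8)^2 = 1.579e+09

1.579e+09 m


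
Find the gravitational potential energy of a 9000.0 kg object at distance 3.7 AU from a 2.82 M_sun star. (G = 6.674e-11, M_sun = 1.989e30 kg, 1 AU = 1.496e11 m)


M = 2.82 * 1.989e30 kg = 5.60898e+30 kg; r = 3.7 AU * 1.496e11 m/AU = 5.5352e+11 m. U = -GM*m/r = -(6.674e-11 * 5.60898e+30 * 9000.0) / 5.5352e+11 = -6.087e+12

-6.087e+12 J


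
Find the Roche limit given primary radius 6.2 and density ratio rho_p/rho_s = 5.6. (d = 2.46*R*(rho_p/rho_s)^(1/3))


d_Roche = 2.46 * 6.2 * 5.6^(1/3) = 27.0846

27.0846


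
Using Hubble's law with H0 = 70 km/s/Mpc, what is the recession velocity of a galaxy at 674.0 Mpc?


v = H0 * d = 70 * 674.0 = 47180.0

47180.0 km/s


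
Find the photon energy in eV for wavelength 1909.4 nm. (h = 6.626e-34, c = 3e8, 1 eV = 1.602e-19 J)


E = hc/lambda = 6.626e-34 * 3e8 / 1.909e-06 = 1.041e-19 J = 0.6499 eV

0.6499 eV


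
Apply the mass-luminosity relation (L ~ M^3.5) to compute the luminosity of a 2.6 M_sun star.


L/L_sun = (M/M_sun)^3.5 = 2.6^3.5 = 28.3404

28.3404 L_sun


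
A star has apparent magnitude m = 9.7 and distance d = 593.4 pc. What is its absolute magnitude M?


M = m - 5*log10(d) + 5 = 9.7 - 5*log10(593.4) + 5 = 0.8333

0.8333


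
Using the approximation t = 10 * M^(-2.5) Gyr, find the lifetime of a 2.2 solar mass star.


t = 10 * M^(-2.5) = 10 * 2.2^(-2.5) = 1.393

1.393 Gyr


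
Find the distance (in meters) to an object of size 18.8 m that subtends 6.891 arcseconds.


D = size / theta_rad, theta_rad = 6.891 * pi/(180*3600) = 3.341e-05, D = 562730.8602

562730.8602 m


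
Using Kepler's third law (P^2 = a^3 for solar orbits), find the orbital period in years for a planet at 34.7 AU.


P = a^(3/2) = 34.7^1.5 = 204.4063

204.4063 years


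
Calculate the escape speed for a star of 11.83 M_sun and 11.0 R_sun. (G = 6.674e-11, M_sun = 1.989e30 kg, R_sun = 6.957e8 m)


M = 11.83 * 1.989e30 kg = 2.352987e+31 kg; R = 11.0 * 6.957e8 m = 7.6527e+09 m. v_esc = sqrt(2GM/R) = sqrt(2 * 6.674e-11 * 2.352987e+31 / 7.6527e+09) = 640634.7886

640634.7886 m/s


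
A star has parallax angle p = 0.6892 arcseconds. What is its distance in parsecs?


d = 1/p = 1/0.6892 = 1.451

1.451 pc


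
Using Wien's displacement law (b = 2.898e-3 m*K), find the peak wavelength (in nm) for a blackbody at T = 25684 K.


lam_max = b / T = 2.898e-3 / 25684 = 1.128e-07 m = 112.8329 nm

112.8329 nm


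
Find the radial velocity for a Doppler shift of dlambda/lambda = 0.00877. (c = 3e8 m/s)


v = (dlambda/lambda) * c = 0.00877 * 3e8 = 2.631e+06

2.631e+06 m/s


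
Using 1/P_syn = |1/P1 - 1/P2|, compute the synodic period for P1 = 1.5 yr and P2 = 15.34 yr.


1/P_syn = |1/P1 - 1/P2| = |1/1.5 - 1/15.34| => P_syn = 1.6626

1.6626 years


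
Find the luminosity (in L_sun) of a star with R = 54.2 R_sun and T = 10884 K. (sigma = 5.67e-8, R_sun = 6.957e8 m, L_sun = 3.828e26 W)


R = 54.2 * 6.957e8 m = 3.770694e+10 m. L = 4*pi*R^2*sigma*T^4 = 4*pi*(3.770694e+10)^2 * 5.67e-8 * 10884^4 = 1.421640002e+31 W. L/L_sun = 1.421640002e+31 / 3.828e26 = 37137.9311

37137.9311 L_sun


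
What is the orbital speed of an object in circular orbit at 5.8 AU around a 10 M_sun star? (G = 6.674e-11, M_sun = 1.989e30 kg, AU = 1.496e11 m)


v = sqrt(GM/r) = sqrt(6.674e-11 * 1.989e+31 / 8.677e+11) = 39113.862

39113.862 m/s


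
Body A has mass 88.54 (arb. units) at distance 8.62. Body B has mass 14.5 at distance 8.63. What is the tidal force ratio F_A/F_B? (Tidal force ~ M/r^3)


Ratio = (M1/r1^3) / (M2/r2^3) = (88.54/8.62^3) / (14.5/8.63^3) = 6.1275

6.1275


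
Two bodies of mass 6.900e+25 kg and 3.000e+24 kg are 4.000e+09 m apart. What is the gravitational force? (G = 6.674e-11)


F = G*m1*m2/r^2 = 6.674e-11 * 6.900e+25 * 3.000e+24 / (4.000e+09)^2 = 6.674e-11 * 2.070e+50 / 1.600e+19 = 8.634e+20

8.634e+20 N


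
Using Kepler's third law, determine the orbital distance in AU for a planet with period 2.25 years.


a = P^(2/3) = 2.25^(2/3) = 1.7171

1.7171 AU


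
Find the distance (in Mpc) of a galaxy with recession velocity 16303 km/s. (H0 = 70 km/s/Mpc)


d = v / H0 = 16303 / 70 = 232.9

232.9 Mpc


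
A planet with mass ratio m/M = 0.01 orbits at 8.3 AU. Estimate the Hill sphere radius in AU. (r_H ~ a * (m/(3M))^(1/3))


r_H = a * (m/3M)^(1/3) = 8.3 * (0.01/3)^(1/3) = 1.2399

1.2399 AU


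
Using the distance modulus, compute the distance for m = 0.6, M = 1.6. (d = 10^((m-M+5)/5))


d = 10^((m - M + 5)/5) = 10^((0.6 - 1.6 + 5)/5) = 6.3096

6.3096 pc


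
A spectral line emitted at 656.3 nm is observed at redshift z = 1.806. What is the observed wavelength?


lam_obs = lam_emit * (1 + z) = 656.3 * (1 + 1.806) = 1841.5778

1841.5778 nm


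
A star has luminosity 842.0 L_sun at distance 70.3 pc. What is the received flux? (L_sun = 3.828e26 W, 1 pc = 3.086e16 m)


F = L / (4*pi*d^2) = 3.223e+29 / (4*pi*(2.169e+18)^2) = 5.450e-09

5.450e-09 W/m^2


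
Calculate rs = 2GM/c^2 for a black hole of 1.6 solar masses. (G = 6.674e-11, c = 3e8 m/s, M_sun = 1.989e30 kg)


M = 1.6 * 1.989e30 kg = 3.1824e+30 kg. rs = 2GM/c^2 = 2 * 6.674e-11 * 3.1824e+30 / (3e8)^2 = 4719.8528

4719.8528 m


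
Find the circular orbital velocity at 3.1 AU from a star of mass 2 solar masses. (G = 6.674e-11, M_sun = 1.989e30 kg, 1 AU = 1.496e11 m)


v = sqrt(GM/r) = sqrt(6.674e-11 * 3.978e+30 / 4.638e+11) = 23926.482

23926.482 m/s


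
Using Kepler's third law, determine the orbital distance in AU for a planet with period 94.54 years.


a = P^(2/3) = 94.54^(2/3) = 20.7528

20.7528 AU


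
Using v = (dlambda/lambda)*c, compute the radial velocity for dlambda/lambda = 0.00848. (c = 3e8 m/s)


v = (dlambda/lambda) * c = 0.00848 * 3e8 = 2.544e+06

2.544e+06 m/s


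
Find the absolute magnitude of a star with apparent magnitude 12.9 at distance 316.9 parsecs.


M = m - 5*log10(d) + 5 = 12.9 - 5*log10(316.9) + 5 = 5.3954

5.3954


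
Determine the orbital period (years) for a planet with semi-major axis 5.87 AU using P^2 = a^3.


P = a^(3/2) = 5.87^1.5 = 14.2219

14.2219 years


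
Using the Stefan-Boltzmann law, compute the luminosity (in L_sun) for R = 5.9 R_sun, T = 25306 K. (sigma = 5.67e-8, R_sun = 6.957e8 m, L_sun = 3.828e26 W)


R = 5.9 * 6.957e8 m = 4.10463e+09 m. L = 4*pi*R^2*sigma*T^4 = 4*pi*(4.10463e+09)^2 * 5.67e-8 * 25306^4 = 4.923058174e+30 W. L/L_sun = 4.923058174e+30 / 3.828e26 = 12860.6535

12860.6535 L_sun


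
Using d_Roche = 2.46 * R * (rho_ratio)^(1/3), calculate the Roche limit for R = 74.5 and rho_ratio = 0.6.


d_Roche = 2.46 * 74.5 * 0.6^(1/3) = 154.5759

154.5759


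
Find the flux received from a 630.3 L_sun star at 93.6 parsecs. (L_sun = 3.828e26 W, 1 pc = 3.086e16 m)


F = L / (4*pi*d^2) = 2.413e+29 / (4*pi*(2.888e+18)^2) = 2.301e-09

2.301e-09 W/m^2


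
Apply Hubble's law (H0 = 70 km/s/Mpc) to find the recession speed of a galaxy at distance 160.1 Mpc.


v = H0 * d = 70 * 160.1 = 11207.0

11207.0 km/s


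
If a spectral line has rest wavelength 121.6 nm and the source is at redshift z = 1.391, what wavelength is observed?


lam_obs = lam_emit * (1 + z) = 121.6 * (1 + 1.391) = 290.7456

290.7456 nm


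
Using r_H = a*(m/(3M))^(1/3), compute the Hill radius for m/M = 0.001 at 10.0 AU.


r_H = a * (m/3M)^(1/3) = 10.0 * (0.001/3)^(1/3) = 0.6934

0.6934 AU


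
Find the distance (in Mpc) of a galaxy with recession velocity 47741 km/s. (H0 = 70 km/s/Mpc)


d = v / H0 = 47741 / 70 = 682.0143

682.0143 Mpc


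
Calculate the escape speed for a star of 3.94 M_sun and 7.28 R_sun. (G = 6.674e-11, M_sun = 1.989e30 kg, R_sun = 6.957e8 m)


M = 3.94 * 1.989e30 kg = 7.83666e+30 kg; R = 7.28 * 6.957e8 m = 5.064696e+09 m. v_esc = sqrt(2GM/R) = sqrt(2 * 6.674e-11 * 7.83666e+30 / 5.064696e+09) = 454461.3038

454461.3038 m/s


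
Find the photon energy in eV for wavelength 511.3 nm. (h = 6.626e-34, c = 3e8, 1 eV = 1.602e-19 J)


E = hc/lambda = 6.626e-34 * 3e8 / 5.113e-07 = 3.888e-19 J = 2.4268 eV

2.4268 eV


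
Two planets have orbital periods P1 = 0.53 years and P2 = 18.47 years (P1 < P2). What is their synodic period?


1/P_syn = |1/P1 - 1/P2| = |1/0.53 - 1/18.47| => P_syn = 0.5457

0.5457 years


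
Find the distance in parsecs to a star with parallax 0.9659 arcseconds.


d = 1/p = 1/0.9659 = 1.0353

1.0353 pc


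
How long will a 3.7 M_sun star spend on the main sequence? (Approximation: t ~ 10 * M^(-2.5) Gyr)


t = 10 * M^(-2.5) = 10 * 3.7^(-2.5) = 0.3797

0.3797 Gyr


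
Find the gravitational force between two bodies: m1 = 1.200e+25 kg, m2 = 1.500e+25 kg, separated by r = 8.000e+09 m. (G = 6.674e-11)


F = G*m1*m2/r^2 = 6.674e-11 * 1.200e+25 * 1.500e+25 / (8.000e+09)^2 = 6.674e-11 * 1.800e+50 / 6.400e+19 = 1.877e+20

1.877e+20 N


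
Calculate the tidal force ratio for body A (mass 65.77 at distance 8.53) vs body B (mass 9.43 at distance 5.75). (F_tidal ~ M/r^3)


Ratio = (M1/r1^3) / (M2/r2^3) = (65.77/8.53^3) / (9.43/5.75^3) = 2.1364

2.1364


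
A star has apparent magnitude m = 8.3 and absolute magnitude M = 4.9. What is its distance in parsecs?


d = 10^((m - M + 5)/5) = 10^((8.3 - 4.9 + 5)/5) = 47.863

47.863 pc


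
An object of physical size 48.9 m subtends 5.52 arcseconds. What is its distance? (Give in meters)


D = size / theta_rad, theta_rad = 5.52 * pi/(180*3600) = 2.676e-05, D = 1.827e+06

1.827e+06 m


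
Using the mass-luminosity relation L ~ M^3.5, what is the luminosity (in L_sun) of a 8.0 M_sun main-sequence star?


L/L_sun = (M/M_sun)^3.5 = 8.0^3.5 = 1448.1547

1448.1547 L_sun


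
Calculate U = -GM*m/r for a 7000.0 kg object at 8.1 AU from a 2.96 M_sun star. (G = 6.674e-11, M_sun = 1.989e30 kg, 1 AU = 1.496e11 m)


M = 2.96 * 1.989e30 kg = 5.88744e+30 kg; r = 8.1 AU * 1.496e11 m/AU = 1.21176e+12 m. U = -GM*m/r = -(6.674e-11 * 5.88744e+30 * 7000.0) / 1.21176e+12 = -2.270e+12

-2.270e+12 J


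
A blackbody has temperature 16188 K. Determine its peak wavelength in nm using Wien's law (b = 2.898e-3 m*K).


lam_max = b / T = 2.898e-3 / 16188 = 1.790e-07 m = 179.0215 nm

179.0215 nm


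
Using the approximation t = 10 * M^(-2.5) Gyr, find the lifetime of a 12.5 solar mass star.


t = 10 * M^(-2.5) = 10 * 12.5^(-2.5) = 0.0181

0.0181 Gyr


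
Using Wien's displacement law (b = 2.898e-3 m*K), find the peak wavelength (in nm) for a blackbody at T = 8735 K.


lam_max = b / T = 2.898e-3 / 8735 = 3.318e-07 m = 331.7687 nm

331.7687 nm


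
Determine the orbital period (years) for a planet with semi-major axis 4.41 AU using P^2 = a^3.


P = a^(3/2) = 4.41^1.5 = 9.261

9.261 years


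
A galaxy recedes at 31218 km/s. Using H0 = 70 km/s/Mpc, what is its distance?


d = v / H0 = 31218 / 70 = 445.9714

445.9714 Mpc


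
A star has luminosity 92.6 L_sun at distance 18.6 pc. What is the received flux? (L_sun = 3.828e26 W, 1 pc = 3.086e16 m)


F = L / (4*pi*d^2) = 3.545e+28 / (4*pi*(5.740e+17)^2) = 8.562e-09

8.562e-09 W/m^2


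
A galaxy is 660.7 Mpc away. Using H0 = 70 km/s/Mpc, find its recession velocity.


v = H0 * d = 70 * 660.7 = 46249.0

46249.0 km/s


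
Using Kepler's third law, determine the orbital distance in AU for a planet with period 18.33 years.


a = P^(2/3) = 18.33^(2/3) = 6.952

6.952 AU


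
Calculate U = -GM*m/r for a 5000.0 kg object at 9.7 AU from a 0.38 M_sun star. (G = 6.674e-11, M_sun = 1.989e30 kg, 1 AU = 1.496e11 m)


M = 0.38 * 1.989e30 kg = 7.5582e+29 kg; r = 9.7 AU * 1.496e11 m/AU = 1.45112e+12 m. U = -GM*m/r = -(6.674e-11 * 7.5582e+29 * 5000.0) / 1.45112e+12 = -1.738e+11

-1.738e+11 J


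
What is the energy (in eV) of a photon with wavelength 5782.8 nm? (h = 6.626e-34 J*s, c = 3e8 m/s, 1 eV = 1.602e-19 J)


E = hc/lambda = 6.626e-34 * 3e8 / 5.783e-06 = 3.437e-20 J = 0.2146 eV

0.2146 eV


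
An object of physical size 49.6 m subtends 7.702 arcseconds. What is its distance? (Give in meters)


D = size / theta_rad, theta_rad = 7.702 * pi/(180*3600) = 3.734e-05, D = 1.328e+06

1.328e+06 m


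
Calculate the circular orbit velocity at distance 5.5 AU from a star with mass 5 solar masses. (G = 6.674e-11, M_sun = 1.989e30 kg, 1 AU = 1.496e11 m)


v = sqrt(GM/r) = sqrt(6.674e-11 * 9.945e+30 / 8.228e+11) = 28401.9627

28401.9627 m/s


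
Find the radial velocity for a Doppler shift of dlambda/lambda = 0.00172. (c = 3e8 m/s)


v = (dlambda/lambda) * c = 0.00172 * 3e8 = 516000.0

516000.0 m/s


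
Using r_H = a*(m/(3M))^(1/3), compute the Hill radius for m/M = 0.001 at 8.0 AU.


r_H = a * (m/3M)^(1/3) = 8.0 * (0.001/3)^(1/3) = 0.5547

0.5547 AU


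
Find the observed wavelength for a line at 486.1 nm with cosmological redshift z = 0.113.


lam_obs = lam_emit * (1 + z) = 486.1 * (1 + 0.113) = 541.0293

541.0293 nm


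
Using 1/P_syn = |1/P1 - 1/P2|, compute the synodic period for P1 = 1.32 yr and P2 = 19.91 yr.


1/P_syn = |1/P1 - 1/P2| = |1/1.32 - 1/19.91| => P_syn = 1.4137

1.4137 years


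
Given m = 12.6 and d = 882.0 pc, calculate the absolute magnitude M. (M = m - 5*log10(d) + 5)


M = m - 5*log10(d) + 5 = 12.6 - 5*log10(882.0) + 5 = 2.8727

2.8727


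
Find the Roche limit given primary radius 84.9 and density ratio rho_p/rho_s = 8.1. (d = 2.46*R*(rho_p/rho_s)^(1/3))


d_Roche = 2.46 * 84.9 * 8.1^(1/3) = 419.4412

419.4412


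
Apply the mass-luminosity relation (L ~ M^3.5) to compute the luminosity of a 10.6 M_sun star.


L/L_sun = (M/M_sun)^3.5 = 10.6^3.5 = 3877.6672

3877.6672 L_sun


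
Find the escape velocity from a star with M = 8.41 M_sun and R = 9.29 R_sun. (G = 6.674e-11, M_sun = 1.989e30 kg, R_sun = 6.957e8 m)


M = 8.41 * 1.989e30 kg = 1.672749e+31 kg; R = 9.29 * 6.957e8 m = 6.463053e+09 m. v_esc = sqrt(2GM/R) = sqrt(2 * 6.674e-11 * 1.672749e+31 / 6.463053e+09) = 587766.2295

587766.2295 m/s


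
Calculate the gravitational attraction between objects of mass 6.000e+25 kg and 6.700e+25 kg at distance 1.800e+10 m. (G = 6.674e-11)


F = G*m1*m2/r^2 = 6.674e-11 * 6.000e+25 * 6.700e+25 / (1.800e+10)^2 = 6.674e-11 * 4.020e+51 / 3.240e+20 = 8.281e+20

8.281e+20 N


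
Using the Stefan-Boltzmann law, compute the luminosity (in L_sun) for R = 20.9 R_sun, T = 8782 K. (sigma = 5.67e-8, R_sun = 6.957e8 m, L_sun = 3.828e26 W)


R = 20.9 * 6.957e8 m = 1.454013e+10 m. L = 4*pi*R^2*sigma*T^4 = 4*pi*(1.454013e+10)^2 * 5.67e-8 * 8782^4 = 8.959901451e+29 W. L/L_sun = 8.959901451e+29 / 3.828e26 = 2340.6221

2340.6221 L_sun


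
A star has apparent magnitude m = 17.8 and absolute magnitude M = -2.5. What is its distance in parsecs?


d = 10^((m - M + 5)/5) = 10^((17.8 - -2.5 + 5)/5) = 114815.3621

114815.3621 pc


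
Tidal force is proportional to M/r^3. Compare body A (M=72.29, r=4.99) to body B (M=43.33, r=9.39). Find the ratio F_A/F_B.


Ratio = (M1/r1^3) / (M2/r2^3) = (72.29/4.99^3) / (43.33/9.39^3) = 11.1169

11.1169


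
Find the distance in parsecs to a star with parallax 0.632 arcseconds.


d = 1/p = 1/0.632 = 1.5823

1.5823 pc


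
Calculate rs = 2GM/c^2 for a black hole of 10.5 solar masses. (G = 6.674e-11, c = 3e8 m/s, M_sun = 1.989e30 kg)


M = 10.5 * 1.989e30 kg = 2.08845e+31 kg. rs = 2GM/c^2 = 2 * 6.674e-11 * 2.08845e+31 / (3e8)^2 = 30974.034

30974.034 m


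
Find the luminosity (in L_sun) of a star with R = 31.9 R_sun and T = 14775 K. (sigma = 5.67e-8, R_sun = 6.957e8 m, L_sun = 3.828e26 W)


R = 31.9 * 6.957e8 m = 2.219283e+10 m. L = 4*pi*R^2*sigma*T^4 = 4*pi*(2.219283e+10)^2 * 5.67e-8 * 14775^4 = 1.672354157e+31 W. L/L_sun = 1.672354157e+31 / 3.828e26 = 43687.4127

43687.4127 L_sun


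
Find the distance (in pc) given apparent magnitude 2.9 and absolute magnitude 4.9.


d = 10^((m - M + 5)/5) = 10^((2.9 - 4.9 + 5)/5) = 3.9811

3.9811 pc


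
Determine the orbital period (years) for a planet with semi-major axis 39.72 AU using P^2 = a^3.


P = a^(3/2) = 39.72^1.5 = 250.3306

250.3306 years


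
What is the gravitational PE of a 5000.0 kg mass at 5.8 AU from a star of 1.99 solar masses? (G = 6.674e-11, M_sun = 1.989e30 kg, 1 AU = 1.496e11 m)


M = 1.99 * 1.989e30 kg = 3.95811e+30 kg; r = 5.8 AU * 1.496e11 m/AU = 8.6768e+11 m. U = -GM*m/r = -(6.674e-11 * 3.95811e+30 * 5000.0) / 8.6768e+11 = -1.522e+12

-1.522e+12 J


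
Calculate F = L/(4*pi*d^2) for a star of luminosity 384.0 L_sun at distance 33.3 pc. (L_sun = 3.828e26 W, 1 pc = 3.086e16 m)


F = L / (4*pi*d^2) = 1.470e+29 / (4*pi*(1.028e+18)^2) = 1.108e-08

1.108e-08 W/m^2


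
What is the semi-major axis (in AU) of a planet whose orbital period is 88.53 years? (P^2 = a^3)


a = P^(2/3) = 88.53^(2/3) = 19.8637

19.8637 AU


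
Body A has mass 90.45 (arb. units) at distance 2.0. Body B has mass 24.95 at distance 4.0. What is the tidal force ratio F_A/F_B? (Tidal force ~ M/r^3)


Ratio = (M1/r1^3) / (M2/r2^3) = (90.45/2.0^3) / (24.95/4.0^3) = 29.002

29.002


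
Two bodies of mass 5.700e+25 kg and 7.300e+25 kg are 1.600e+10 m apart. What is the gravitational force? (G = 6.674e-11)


F = G*m1*m2/r^2 = 6.674e-11 * 5.700e+25 * 7.300e+25 / (1.600e+10)^2 = 6.674e-11 * 4.161e+51 / 2.560e+20 = 1.085e+21

1.085e+21 N


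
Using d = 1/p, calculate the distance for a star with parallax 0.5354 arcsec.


d = 1/p = 1/0.5354 = 1.8678

1.8678 pc


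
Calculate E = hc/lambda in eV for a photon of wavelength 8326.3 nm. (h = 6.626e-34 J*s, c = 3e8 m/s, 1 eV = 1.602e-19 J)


E = hc/lambda = 6.626e-34 * 3e8 / 8.326e-06 = 2.387e-20 J = 0.149 eV

0.149 eV


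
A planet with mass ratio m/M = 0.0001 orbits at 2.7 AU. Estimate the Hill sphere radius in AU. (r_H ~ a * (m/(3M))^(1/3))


r_H = a * (m/3M)^(1/3) = 2.7 * (0.0001/3)^(1/3) = 0.0869

0.0869 AU


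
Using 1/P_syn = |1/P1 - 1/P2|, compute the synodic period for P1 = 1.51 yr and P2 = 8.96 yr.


1/P_syn = |1/P1 - 1/P2| = |1/1.51 - 1/8.96| => P_syn = 1.8161

1.8161 years


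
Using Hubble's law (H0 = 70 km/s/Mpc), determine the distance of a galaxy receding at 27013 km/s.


d = v / H0 = 27013 / 70 = 385.9

385.9 Mpc


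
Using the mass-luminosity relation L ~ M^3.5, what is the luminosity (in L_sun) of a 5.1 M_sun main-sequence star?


L/L_sun = (M/M_sun)^3.5 = 5.1^3.5 = 299.5681

299.5681 L_sun


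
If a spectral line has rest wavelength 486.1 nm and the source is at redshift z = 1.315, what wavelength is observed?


lam_obs = lam_emit * (1 + z) = 486.1 * (1 + 1.315) = 1125.3215

1125.3215 nm


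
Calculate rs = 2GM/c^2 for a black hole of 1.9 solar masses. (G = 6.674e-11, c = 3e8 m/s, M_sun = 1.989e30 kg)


M = 1.9 * 1.989e30 kg = 3.7791e+30 kg. rs = 2GM/c^2 = 2 * 6.674e-11 * 3.7791e+30 / (3e8)^2 = 5604.8252

5604.8252 m


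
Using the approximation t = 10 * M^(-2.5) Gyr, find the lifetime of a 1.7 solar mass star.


t = 10 * M^(-2.5) = 10 * 1.7^(-2.5) = 2.6539

2.6539 Gyr


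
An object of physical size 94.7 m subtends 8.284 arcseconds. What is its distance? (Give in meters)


D = size / theta_rad, theta_rad = 8.284 * pi/(180*3600) = 4.016e-05, D = 2.358e+06

2.358e+06 m


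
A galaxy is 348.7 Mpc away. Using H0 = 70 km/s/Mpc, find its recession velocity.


v = H0 * d = 70 * 348.7 = 24409.0

24409.0 km/s


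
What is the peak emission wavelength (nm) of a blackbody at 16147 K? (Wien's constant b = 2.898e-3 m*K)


lam_max = b / T = 2.898e-3 / 16147 = 1.795e-07 m = 179.4761 nm

179.4761 nm


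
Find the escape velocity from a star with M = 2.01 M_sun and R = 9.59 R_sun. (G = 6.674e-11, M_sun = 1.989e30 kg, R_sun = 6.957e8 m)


M = 2.01 * 1.989e30 kg = 3.99789e+30 kg; R = 9.59 * 6.957e8 m = 6.671763e+09 m. v_esc = sqrt(2GM/R) = sqrt(2 * 6.674e-11 * 3.99789e+30 / 6.671763e+09) = 282815.5041

282815.5041 m/s


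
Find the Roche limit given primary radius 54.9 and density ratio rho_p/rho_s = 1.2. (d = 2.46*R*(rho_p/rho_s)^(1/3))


d_Roche = 2.46 * 54.9 * 1.2^(1/3) = 143.5163

143.5163
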